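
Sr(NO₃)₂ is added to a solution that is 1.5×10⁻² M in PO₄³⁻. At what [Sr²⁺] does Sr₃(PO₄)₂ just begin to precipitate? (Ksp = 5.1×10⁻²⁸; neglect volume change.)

Precipitation begins when Q = Ksp.
Sr₃(PO₄)₂(s) ⇌ 3 Sr²⁺(aq) + 2 PO₄³⁻(aq)
Ksp = [Sr²⁺]^3[PO₄³⁻]^2 = [Sr²⁺]^3(1.5×10⁻²)^2
[Sr²⁺]^3 = 5.1×10⁻²⁸ / (1.5×10⁻²)^2 = 2.3×10⁻²⁴
[Sr²⁺] = 1.3×10⁻⁸ M

1.3×10⁻⁸ M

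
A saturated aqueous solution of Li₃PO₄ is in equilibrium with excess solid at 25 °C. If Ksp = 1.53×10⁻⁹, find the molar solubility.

Li₃PO₄(s) ⇌ 3 Li⁺(aq) + PO₄³⁻(aq)
With molar solubility s: [Li⁺] = 3s, [PO₄³⁻] = s.
Ksp = [Li⁺]^3[PO₄³⁻] = (3s)^3 · s = 27s^4
27s^4 = 1.53×10⁻⁹  ⇒  s^4 = 5.67×10⁻¹¹
s = 2.74×10⁻³ mol/L

2.74×10⁻³ M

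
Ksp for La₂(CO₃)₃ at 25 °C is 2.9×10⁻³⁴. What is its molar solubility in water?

7.7×10⁻⁸ M

La₂(CO₃)₃(s) ⇌ 2 La³⁺(aq) + 3 CO₃²⁻(aq)
If s mol/L of La₂(CO₃)₃ dissolves, [La³⁺] = 2s and [CO₃²⁻] = 3s.
Ksp = [La³⁺]^2[CO₃²⁻]^3 = (2s)^2 · (3s)^3 = 108s^5
108s^5 = 2.9×10⁻³⁴  ⇒  s^5 = 2.7×10⁻³⁶
Taking the 5th root, s = 7.7×10⁻⁸ M.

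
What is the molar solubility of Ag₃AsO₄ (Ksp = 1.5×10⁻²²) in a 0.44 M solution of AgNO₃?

Ag₃AsO₄(s) ⇌ 3 Ag⁺(aq) + AsO₄³⁻(aq)
Let s be the solubility of Ag₃AsO₄ here. The common ion gives [Ag⁺] ≈ 0.44 M, and [AsO₄³⁻] = s.
Ksp = [Ag⁺]^3[AsO₄³⁻] = (0.44)^3s
s = 1.5×10⁻²² / (0.44)^3 = 1.8×10⁻²¹
s = 1.8×10⁻²¹ M

1.8×10⁻²¹ M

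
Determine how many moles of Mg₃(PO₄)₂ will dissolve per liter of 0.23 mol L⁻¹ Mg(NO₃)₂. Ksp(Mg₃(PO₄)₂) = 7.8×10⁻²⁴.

1.3×10⁻¹¹ M

Mg₃(PO₄)₂(s) ⇌ 3 Mg²⁺(aq) + 2 PO₄³⁻(aq)
Mg²⁺ is already present at 0.23 mol L⁻¹. If s mol/L of Mg₃(PO₄)₂ dissolves, [PO₄³⁻] = 2s while [Mg²⁺] ≈ 0.23 mol L⁻¹.
Ksp = [Mg²⁺]^3[PO₄³⁻]^2 = (0.23)^3(2s)^2
(2s)^2 = 7.8×10⁻²⁴ / (0.23)^3 = 6.4×10⁻²²
s = 1.3×10⁻¹¹ mol L⁻¹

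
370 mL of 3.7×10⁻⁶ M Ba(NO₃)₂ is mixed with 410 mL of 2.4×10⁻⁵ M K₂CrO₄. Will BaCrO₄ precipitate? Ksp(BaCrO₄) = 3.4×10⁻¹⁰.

Total volume after mixing = 370 + 410 = 780 mL.
[Ba²⁺] = (3.7×10⁻⁶)(370)/780 = 1.8×10⁻⁶ M
[CrO₄²⁻] = (2.4×10⁻⁵)(410)/780 = 1.3×10⁻⁵ M
Q = [Ba²⁺][CrO₄²⁻] = 2.2×10⁻¹¹
Q < Ksp (2.2×10⁻¹¹ vs 3.4×10⁻¹⁰); the solution remains unsaturated and no precipitate forms.

No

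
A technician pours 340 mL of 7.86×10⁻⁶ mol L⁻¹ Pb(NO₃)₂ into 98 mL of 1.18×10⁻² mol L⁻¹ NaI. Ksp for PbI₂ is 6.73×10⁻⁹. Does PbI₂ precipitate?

No

After mixing, V = 340 mL + 98 mL = 438 mL.
[Pb²⁺] = (7.86×10⁻⁶)(340)/438 = 6.10×10⁻⁶ mol L⁻¹
[I⁻] = (1.18×10⁻²)(98)/438 = 2.64×10⁻³ mol L⁻¹
Q = [Pb²⁺][I⁻]^2 = 4.25×10⁻¹¹
Q < Ksp (4.25×10⁻¹¹ vs 6.73×10⁻⁹); the solution remains unsaturated and no precipitate forms.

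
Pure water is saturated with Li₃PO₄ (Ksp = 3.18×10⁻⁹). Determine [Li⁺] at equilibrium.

Li₃PO₄(s) ⇌ 3 Li⁺(aq) + PO₄³⁻(aq)
If s mol/L of Li₃PO₄ dissolves, [Li⁺] = 3s and [PO₄³⁻] = s.
Ksp = [Li⁺]^3[PO₄³⁻] = (3s)^3 · s = 27s^4 = 3.18×10⁻⁹
s = 3.29×10⁻³ mol/L
[Li⁺] = 3s = 9.88×10⁻³ mol/L

9.88×10⁻³ M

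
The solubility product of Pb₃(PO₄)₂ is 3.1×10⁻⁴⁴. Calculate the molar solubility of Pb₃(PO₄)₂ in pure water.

7.8×10⁻¹⁰ M

Pb₃(PO₄)₂(s) ⇌ 3 Pb²⁺(aq) + 2 PO₄³⁻(aq)
For each mole of Pb₃(PO₄)₂ that dissolves per liter, [Pb²⁺] = 3s and [PO₄³⁻] = 2s; let s denote this solubility.
Ksp = [Pb²⁺]^3[PO₄³⁻]^2 = (3s)^3 · (2s)^2 = 108s^5
108s^5 = 3.1×10⁻⁴⁴  ⇒  s^5 = 2.9×10⁻⁴⁶
s = 7.8×10⁻¹⁰ mol/L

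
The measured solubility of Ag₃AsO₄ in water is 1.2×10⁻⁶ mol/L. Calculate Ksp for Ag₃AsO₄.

Ksp = 5.6×10⁻²³

Ag₃AsO₄(s) ⇌ 3 Ag⁺(aq) + AsO₄³⁻(aq)
If s mol/L of Ag₃AsO₄ dissolves, [Ag⁺] = 3s and [AsO₄³⁻] = s.
Ksp = [Ag⁺]^3[AsO₄³⁻] = (3s)^3 · s = 27s^4
Ksp = 27 × (1.2×10⁻⁶)^4 = 5.6×10⁻²³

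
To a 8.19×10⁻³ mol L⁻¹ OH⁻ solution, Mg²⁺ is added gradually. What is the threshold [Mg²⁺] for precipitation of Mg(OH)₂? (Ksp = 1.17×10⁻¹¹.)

A salt starts to precipitate once the ion product Q reaches its Ksp.
Mg(OH)₂(s) ⇌ Mg²⁺(aq) + 2 OH⁻(aq)
Ksp = [Mg²⁺][OH⁻]^2 = [Mg²⁺](8.19×10⁻³)^2
[Mg²⁺] = 1.17×10⁻¹¹ / (8.19×10⁻³)^2 = 1.74×10⁻⁷
[Mg²⁺] = 1.74×10⁻⁷ mol L⁻¹

1.74×10⁻⁷ M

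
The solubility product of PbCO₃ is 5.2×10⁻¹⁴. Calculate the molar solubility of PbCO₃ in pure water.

PbCO₃(s) ⇌ Pb²⁺(aq) + CO₃²⁻(aq)
Call the molar solubility s, so that [Pb²⁺] = s and [CO₃²⁻] = s.
Ksp = [Pb²⁺][CO₃²⁻] = s · s = s^2
s^2 = 5.2×10⁻¹⁴
s = 2.3×10⁻⁷ mol L⁻¹

2.3×10⁻⁷ M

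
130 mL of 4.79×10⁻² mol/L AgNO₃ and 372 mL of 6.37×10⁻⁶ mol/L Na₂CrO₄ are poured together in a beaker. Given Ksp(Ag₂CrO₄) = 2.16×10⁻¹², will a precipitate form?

The combined volume is 502 mL.
[Ag⁺] = (4.79×10⁻²)(130)/502 = 1.24×10⁻² mol/L
[CrO₄²⁻] = (6.37×10⁻⁶)(372)/502 = 4.72×10⁻⁶ mol/L
Q = [Ag⁺]^2[CrO₄²⁻] = 7.26×10⁻¹⁰
Q = 7.26×10⁻¹⁰ > Ksp = 2.16×10⁻¹², so the solution is supersaturated and Ag₂CrO₄ precipitates.

Yes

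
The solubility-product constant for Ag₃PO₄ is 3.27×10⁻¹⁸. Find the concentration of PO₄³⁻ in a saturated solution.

1.87×10⁻⁵ M

Ag₃PO₄(s) ⇌ 3 Ag⁺(aq) + PO₄³⁻(aq)
If s mol/L of Ag₃PO₄ dissolves, [Ag⁺] = 3s and [PO₄³⁻] = s.
Ksp = [Ag⁺]^3[PO₄³⁻] = (3s)^3 · s = 27s^4 = 3.27×10⁻¹⁸
s = 1.87×10⁻⁵ mol L⁻¹
[PO₄³⁻] = s = 1.87×10⁻⁵ mol L⁻¹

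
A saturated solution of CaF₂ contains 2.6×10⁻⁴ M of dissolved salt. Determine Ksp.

CaF₂(s) ⇌ Ca²⁺(aq) + 2 F⁻(aq)
If s mol/L of CaF₂ dissolves, [Ca²⁺] = s and [F⁻] = 2s.
Ksp = [Ca²⁺][F⁻]^2 = s · (2s)^2 = 4s^3
Ksp = 4 × (2.6×10⁻⁴)^3 = 7.0×10⁻¹¹

Ksp = 7.0×10⁻¹¹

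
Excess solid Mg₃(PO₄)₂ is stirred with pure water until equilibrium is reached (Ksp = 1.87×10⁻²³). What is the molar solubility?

1.12×10⁻⁵ M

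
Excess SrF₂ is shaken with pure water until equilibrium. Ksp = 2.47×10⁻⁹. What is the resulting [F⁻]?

SrF₂(s) ⇌ Sr²⁺(aq) + 2 F⁻(aq)
For each mole of SrF₂ that dissolves per liter, [Sr²⁺] = s and [F⁻] = 2s; let s denote this solubility.
Ksp = [Sr²⁺][F⁻]^2 = s · (2s)^2 = 4s^3 = 2.47×10⁻⁹
s = 8.52×10⁻⁴ mol/L
[F⁻] = 2s = 1.70×10⁻³ mol/L

1.70×10⁻³ M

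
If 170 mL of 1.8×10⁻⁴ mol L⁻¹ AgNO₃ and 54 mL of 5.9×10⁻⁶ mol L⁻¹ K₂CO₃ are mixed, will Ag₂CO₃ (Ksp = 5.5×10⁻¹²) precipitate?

No

The combined volume is 224 mL.
[Ag⁺] = (1.8×10⁻⁴)(170)/224 = 1.4×10⁻⁴ mol L⁻¹
[CO₃²⁻] = (5.9×10⁻⁶)(54)/224 = 1.4×10⁻⁶ mol L⁻¹
Q = [Ag⁺]^2[CO₃²⁻] = 2.7×10⁻¹⁴
Q = 2.7×10⁻¹⁴ < Ksp = 5.5×10⁻¹², so the solution is unsaturated and no precipitate forms.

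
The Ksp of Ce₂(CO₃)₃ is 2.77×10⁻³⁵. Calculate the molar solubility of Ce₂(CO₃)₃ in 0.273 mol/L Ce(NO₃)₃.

Ce₂(CO₃)₃(s) ⇌ 2 Ce³⁺(aq) + 3 CO₃²⁻(aq)
Let s be the solubility of Ce₂(CO₃)₃ here. The common ion gives [Ce³⁺] ≈ 0.273 mol/L, and [CO₃²⁻] = 3s.
Ksp = [Ce³⁺]^2[CO₃²⁻]^3 = (0.273)^2(3s)^3
(3s)^3 = 2.77×10⁻³⁵ / (0.273)^2 = 3.72×10⁻³⁴
s = 2.40×10⁻¹² mol/L

2.40×10⁻¹² M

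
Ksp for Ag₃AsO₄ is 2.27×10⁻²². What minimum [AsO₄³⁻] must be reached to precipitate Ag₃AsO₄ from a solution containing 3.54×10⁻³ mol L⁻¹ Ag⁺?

5.12×10⁻¹⁵ M

A salt starts to precipitate once the ion product Q reaches its Ksp.
Ag₃AsO₄(s) ⇌ 3 Ag⁺(aq) + AsO₄³⁻(aq)
Ksp = [Ag⁺]^3[AsO₄³⁻] = [AsO₄³⁻](3.54×10⁻³)^3
[AsO₄³⁻] = 2.27×10⁻²² / (3.54×10⁻³)^3 = 5.12×10⁻¹⁵
[AsO₄³⁻] = 5.12×10⁻¹⁵ mol L⁻¹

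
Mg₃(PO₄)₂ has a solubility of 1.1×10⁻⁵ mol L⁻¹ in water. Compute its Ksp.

Mg₃(PO₄)₂(s) ⇌ 3 Mg²⁺(aq) + 2 PO₄³⁻(aq)
Let s be the molar solubility. Then [Mg²⁺] = 3s and [PO₄³⁻] = 2s.
Ksp = [Mg²⁺]^3[PO₄³⁻]^2 = (3s)^3 · (2s)^2 = 108s^5
Ksp = 108 × (1.1×10⁻⁵)^5 = 1.7×10⁻²³

Ksp = 1.7×10⁻²³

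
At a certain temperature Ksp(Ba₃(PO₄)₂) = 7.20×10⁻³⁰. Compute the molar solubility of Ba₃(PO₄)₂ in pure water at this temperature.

Ba₃(PO₄)₂(s) ⇌ 3 Ba²⁺(aq) + 2 PO₄³⁻(aq)
Call the molar solubility s, so that [Ba²⁺] = 3s and [PO₄³⁻] = 2s.
Ksp = [Ba²⁺]^3[PO₄³⁻]^2 = (3s)^3 · (2s)^2 = 108s^5
108s^5 = 7.20×10⁻³⁰  ⇒  s^5 = 6.67×10⁻³²
s = (6.67×10⁻³²)^(1/5) = 5.82×10⁻⁷ M

5.82×10⁻⁷ M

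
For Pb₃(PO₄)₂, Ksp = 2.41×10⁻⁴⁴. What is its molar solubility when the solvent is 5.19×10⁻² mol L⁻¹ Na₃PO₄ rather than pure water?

6.92×10⁻¹⁵ M

Pb₃(PO₄)₂(s) ⇌ 3 Pb²⁺(aq) + 2 PO₄³⁻(aq)
The solution already contains PO₄³⁻ at 5.19×10⁻² mol L⁻¹. Let s be the molar solubility of Pb₃(PO₄)₂.
[PO₄³⁻] ≈ 5.19×10⁻² mol L⁻¹ (common ion dominates); [Pb²⁺] = 3s.
Ksp = [Pb²⁺]^3[PO₄³⁻]^2 = (3s)^3(5.19×10⁻²)^2
(3s)^3 = 2.41×10⁻⁴⁴ / (5.19×10⁻²)^2 = 8.95×10⁻⁴²
s = 6.92×10⁻¹⁵ mol L⁻¹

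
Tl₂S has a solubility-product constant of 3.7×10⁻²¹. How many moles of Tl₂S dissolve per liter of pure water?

9.7×10⁻⁸ M

Tl₂S(s) ⇌ 2 Tl⁺(aq) + S²⁻(aq)
If s mol/L of Tl₂S dissolves, [Tl⁺] = 2s and [S²⁻] = s.
Ksp = [Tl⁺]^2[S²⁻] = (2s)^2 · s = 4s^3
4s^3 = 3.7×10⁻²¹  ⇒  s^3 = 9.3×10⁻²²
s = 9.7×10⁻⁸ mol/L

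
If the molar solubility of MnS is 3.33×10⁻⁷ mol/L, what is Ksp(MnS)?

Ksp = 1.11×10⁻¹³

MnS(s) ⇌ Mn²⁺(aq) + S²⁻(aq)
Let s be the molar solubility. Then [Mn²⁺] = s and [S²⁻] = s.
Ksp = [Mn²⁺][S²⁻] = s · s = s^2
Ksp = (3.33×10⁻⁷)^2 = 1.11×10⁻¹³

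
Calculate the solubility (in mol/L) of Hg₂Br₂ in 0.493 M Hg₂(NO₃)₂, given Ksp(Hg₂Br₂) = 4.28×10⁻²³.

4.66×10⁻¹² M

Hg₂Br₂(s) ⇌ Hg₂²⁺(aq) + 2 Br⁻(aq)
Hg₂²⁺ is already present at 0.493 M. If s mol/L of Hg₂Br₂ dissolves, [Br⁻] = 2s while [Hg₂²⁺] ≈ 0.493 M.
Ksp = [Hg₂²⁺][Br⁻]^2 = (0.493)(2s)^2
(2s)^2 = 4.28×10⁻²³ / (0.493) = 8.68×10⁻²³
s = 4.66×10⁻¹² M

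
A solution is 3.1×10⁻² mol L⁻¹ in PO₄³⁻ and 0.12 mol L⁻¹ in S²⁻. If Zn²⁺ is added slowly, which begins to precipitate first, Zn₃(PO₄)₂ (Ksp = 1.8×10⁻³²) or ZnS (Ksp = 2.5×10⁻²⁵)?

Precipitation begins when Q = Ksp.
For Zn₃(PO₄)₂: [Zn²⁺] = (Ksp/[PO₄³⁻]^2)^(1/3) = 2.7×10⁻¹⁰ mol L⁻¹
For ZnS: [Zn²⁺] = (Ksp/[S²⁻]) = 2.1×10⁻²⁴ mol L⁻¹
ZnS requires the lower [Zn²⁺], so it precipitates first.

ZnS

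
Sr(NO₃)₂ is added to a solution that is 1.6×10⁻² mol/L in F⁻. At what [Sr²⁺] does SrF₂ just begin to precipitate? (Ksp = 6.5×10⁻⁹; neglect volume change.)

The threshold for precipitation is Q = Ksp.
SrF₂(s) ⇌ Sr²⁺(aq) + 2 F⁻(aq)
Ksp = [Sr²⁺][F⁻]^2 = [Sr²⁺](1.6×10⁻²)^2
[Sr²⁺] = 6.5×10⁻⁹ / (1.6×10⁻²)^2 = 2.5×10⁻⁵
[Sr²⁺] = 2.5×10⁻⁵ mol/L

2.5×10⁻⁵ M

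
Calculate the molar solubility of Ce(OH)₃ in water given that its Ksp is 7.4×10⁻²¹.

Ce(OH)₃(s) ⇌ Ce³⁺(aq) + 3 OH⁻(aq)
With molar solubility s: [Ce³⁺] = s, [OH⁻] = 3s.
Ksp = [Ce³⁺][OH⁻]^3 = s · (3s)^3 = 27s^4
27s^4 = 7.4×10⁻²¹  ⇒  s^4 = 2.7×10⁻²²
s = (2.7×10⁻²²)^(1/4) = 4.1×10⁻⁶ M

4.1×10⁻⁶ M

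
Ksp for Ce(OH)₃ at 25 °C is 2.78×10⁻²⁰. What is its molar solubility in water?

5.66×10⁻⁶ M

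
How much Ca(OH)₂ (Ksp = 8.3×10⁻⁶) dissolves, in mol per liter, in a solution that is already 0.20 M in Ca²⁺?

Ca(OH)₂(s) ⇌ Ca²⁺(aq) + 2 OH⁻(aq)
With Ca²⁺ already at 0.20 M and s small, take [Ca²⁺] ≈ 0.20 M and [OH⁻] = 2s.
Ksp = [Ca²⁺][OH⁻]^2 = (0.20)(2s)^2
(2s)^2 = 8.3×10⁻⁶ / (0.20) = 4.2×10⁻⁵
s = 3.2×10⁻³ M

3.2×10⁻³ M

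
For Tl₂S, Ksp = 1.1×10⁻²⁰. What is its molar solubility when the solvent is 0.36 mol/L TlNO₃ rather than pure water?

8.5×10⁻²⁰ M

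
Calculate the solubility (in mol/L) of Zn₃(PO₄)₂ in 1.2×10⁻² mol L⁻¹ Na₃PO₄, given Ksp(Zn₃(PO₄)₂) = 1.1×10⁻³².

Zn₃(PO₄)₂(s) ⇌ 3 Zn²⁺(aq) + 2 PO₄³⁻(aq)
With PO₄³⁻ already at 1.2×10⁻² mol L⁻¹ and s small, take [PO₄³⁻] ≈ 1.2×10⁻² mol L⁻¹ and [Zn²⁺] = 3s.
Ksp = [Zn²⁺]^3[PO₄³⁻]^2 = (3s)^3(1.2×10⁻²)^2
(3s)^3 = 1.1×10⁻³² / (1.2×10⁻²)^2 = 7.6×10⁻²⁹
s = 1.4×10⁻¹⁰ mol L⁻¹

1.4×10⁻¹⁰ M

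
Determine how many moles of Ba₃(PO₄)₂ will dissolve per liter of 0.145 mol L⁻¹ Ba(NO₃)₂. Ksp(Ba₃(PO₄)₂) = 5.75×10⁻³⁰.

Ba₃(PO₄)₂(s) ⇌ 3 Ba²⁺(aq) + 2 PO₄³⁻(aq)
The solution already contains Ba²⁺ at 0.145 mol L⁻¹. Let s be the molar solubility of Ba₃(PO₄)₂.
[Ba²⁺] ≈ 0.145 mol L⁻¹ (common ion dominates); [PO₄³⁻] = 2s.
Ksp = [Ba²⁺]^3[PO₄³⁻]^2 = (0.145)^3(2s)^2
(2s)^2 = 5.75×10⁻³⁰ / (0.145)^3 = 1.89×10⁻²⁷
s = 2.17×10⁻¹⁴ mol L⁻¹

2.17×10⁻¹⁴ M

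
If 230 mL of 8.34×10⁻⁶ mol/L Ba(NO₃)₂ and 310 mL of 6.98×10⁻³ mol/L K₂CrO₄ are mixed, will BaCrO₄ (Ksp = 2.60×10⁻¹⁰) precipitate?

Yes

The combined volume is 540 mL.
[Ba²⁺] = (8.34×10⁻⁶)(230)/540 = 3.55×10⁻⁶ mol/L
[CrO₄²⁻] = (6.98×10⁻³)(310)/540 = 4.01×10⁻³ mol/L
Q = [Ba²⁺][CrO₄²⁻] = 1.42×10⁻⁸
Since Q (1.42×10⁻⁸) exceeds Ksp (2.60×10⁻¹⁰), BaCrO₄ will precipitate.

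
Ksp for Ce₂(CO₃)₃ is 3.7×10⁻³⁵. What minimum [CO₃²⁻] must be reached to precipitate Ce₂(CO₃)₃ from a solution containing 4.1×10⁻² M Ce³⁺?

Precipitation begins when Q = Ksp.
Ce₂(CO₃)₃(s) ⇌ 2 Ce³⁺(aq) + 3 CO₃²⁻(aq)
Ksp = [Ce³⁺]^2[CO₃²⁻]^3 = [CO₃²⁻]^3(4.1×10⁻²)^2
[CO₃²⁻]^3 = 3.7×10⁻³⁵ / (4.1×10⁻²)^2 = 2.2×10⁻³²
[CO₃²⁻] = 2.8×10⁻¹¹ M

2.8×10⁻¹¹ M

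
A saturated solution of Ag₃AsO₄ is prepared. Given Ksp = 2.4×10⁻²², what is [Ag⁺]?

5.2×10⁻⁶ M

Ag₃AsO₄(s) ⇌ 3 Ag⁺(aq) + AsO₄³⁻(aq)
For each mole of Ag₃AsO₄ that dissolves per liter, [Ag⁺] = 3s and [AsO₄³⁻] = s; let s denote this solubility.
Ksp = [Ag⁺]^3[AsO₄³⁻] = (3s)^3 · s = 27s^4 = 2.4×10⁻²²
s = 1.7×10⁻⁶ mol L⁻¹
[Ag⁺] = 3s = 5.2×10⁻⁶ mol L⁻¹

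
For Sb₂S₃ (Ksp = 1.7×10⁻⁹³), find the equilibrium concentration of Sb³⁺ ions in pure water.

Sb₂S₃(s) ⇌ 2 Sb³⁺(aq) + 3 S²⁻(aq)
For each mole of Sb₂S₃ that dissolves per liter, [Sb³⁺] = 2s and [S²⁻] = 3s; let s denote this solubility.
Ksp = [Sb³⁺]^2[S²⁻]^3 = (2s)^2 · (3s)^3 = 108s^5 = 1.7×10⁻⁹³
s = 1.1×10⁻¹⁹ mol/L
[Sb³⁺] = 2s = 2.2×10⁻¹⁹ mol/L

2.2×10⁻¹⁹ M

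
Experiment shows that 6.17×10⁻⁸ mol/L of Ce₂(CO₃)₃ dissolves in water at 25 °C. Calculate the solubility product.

Ksp = 9.66×10⁻³⁵

Ce₂(CO₃)₃(s) ⇌ 2 Ce³⁺(aq) + 3 CO₃²⁻(aq)
If s mol/L of Ce₂(CO₃)₃ dissolves, [Ce³⁺] = 2s and [CO₃²⁻] = 3s.
Ksp = [Ce³⁺]^2[CO₃²⁻]^3 = (2s)^2 · (3s)^3 = 108s^5
Ksp = 108 × (6.17×10⁻⁸)^5 = 9.66×10⁻³⁵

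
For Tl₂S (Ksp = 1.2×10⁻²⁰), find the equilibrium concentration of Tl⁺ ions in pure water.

Tl₂S(s) ⇌ 2 Tl⁺(aq) + S²⁻(aq)
With molar solubility s: [Tl⁺] = 2s, [S²⁻] = s.
Ksp = [Tl⁺]^2[S²⁻] = (2s)^2 · s = 4s^3 = 1.2×10⁻²⁰
s = 1.4×10⁻⁷ mol L⁻¹
[Tl⁺] = 2s = 2.9×10⁻⁷ mol L⁻¹

2.9×10⁻⁷ M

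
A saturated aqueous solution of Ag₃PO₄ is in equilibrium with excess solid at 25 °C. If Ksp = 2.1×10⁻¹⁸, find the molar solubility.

Ag₃PO₄(s) ⇌ 3 Ag⁺(aq) + PO₄³⁻(aq)
Call the molar solubility s, so that [Ag⁺] = 3s and [PO₄³⁻] = s.
Ksp = [Ag⁺]^3[PO₄³⁻] = (3s)^3 · s = 27s^4
27s^4 = 2.1×10⁻¹⁸  ⇒  s^4 = 7.8×10⁻²⁰
Taking the 4th root, s = 1.7×10⁻⁵ mol/L.

1.7×10⁻⁵ M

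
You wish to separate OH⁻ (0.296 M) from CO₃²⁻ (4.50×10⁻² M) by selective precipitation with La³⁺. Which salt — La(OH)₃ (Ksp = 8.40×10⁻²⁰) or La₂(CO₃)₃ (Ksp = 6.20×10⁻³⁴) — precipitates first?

Precipitation begins when Q = Ksp.
For La(OH)₃: [La³⁺] = (Ksp/[OH⁻]^3) = 3.24×10⁻¹⁸ M
For La₂(CO₃)₃: [La³⁺] = (Ksp/[CO₃²⁻]^3)^(1/2) = 2.61×10⁻¹⁵ M
La(OH)₃ requires the lower [La³⁺], so it precipitates first.

La(OH)₃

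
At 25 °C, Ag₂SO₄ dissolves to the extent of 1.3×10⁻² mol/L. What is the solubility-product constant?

Ksp = 8.8×10⁻⁶

Ag₂SO₄(s) ⇌ 2 Ag⁺(aq) + SO₄²⁻(aq)
For each mole of Ag₂SO₄ that dissolves per liter, [Ag⁺] = 2s and [SO₄²⁻] = s; let s denote this solubility.
Ksp = [Ag⁺]^2[SO₄²⁻] = (2s)^2 · s = 4s^3
Ksp = 4 × (1.3×10⁻²)^3 = 8.8×10⁻⁶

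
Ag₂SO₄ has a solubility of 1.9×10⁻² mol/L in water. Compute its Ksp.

Ag₂SO₄(s) ⇌ 2 Ag⁺(aq) + SO₄²⁻(aq)
For each mole of Ag₂SO₄ that dissolves per liter, [Ag⁺] = 2s and [SO₄²⁻] = s; let s denote this solubility.
Ksp = [Ag⁺]^2[SO₄²⁻] = (2s)^2 · s = 4s^3
Ksp = 4 × (1.9×10⁻²)^3 = 2.7×10⁻⁵

Ksp = 2.7×10⁻⁵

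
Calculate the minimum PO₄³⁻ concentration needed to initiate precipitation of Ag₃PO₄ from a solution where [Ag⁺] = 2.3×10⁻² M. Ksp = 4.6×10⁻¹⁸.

3.8×10⁻¹³ M

Precipitation of each salt begins when its ion product equals Ksp.
Ag₃PO₄(s) ⇌ 3 Ag⁺(aq) + PO₄³⁻(aq)
Ksp = [Ag⁺]^3[PO₄³⁻] = [PO₄³⁻](2.3×10⁻²)^3
[PO₄³⁻] = 4.6×10⁻¹⁸ / (2.3×10⁻²)^3 = 3.8×10⁻¹³
[PO₄³⁻] = 3.8×10⁻¹³ M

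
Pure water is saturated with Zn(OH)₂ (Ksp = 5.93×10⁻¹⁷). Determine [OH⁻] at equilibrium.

4.91×10⁻⁶ M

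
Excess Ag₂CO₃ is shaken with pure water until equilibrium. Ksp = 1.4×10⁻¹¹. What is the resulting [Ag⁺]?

3.0×10⁻⁴ M

Ag₂CO₃(s) ⇌ 2 Ag⁺(aq) + CO₃²⁻(aq)
With molar solubility s: [Ag⁺] = 2s, [CO₃²⁻] = s.
Ksp = [Ag⁺]^2[CO₃²⁻] = (2s)^2 · s = 4s^3 = 1.4×10⁻¹¹
s = 1.5×10⁻⁴ M
[Ag⁺] = 2s = 3.0×10⁻⁴ M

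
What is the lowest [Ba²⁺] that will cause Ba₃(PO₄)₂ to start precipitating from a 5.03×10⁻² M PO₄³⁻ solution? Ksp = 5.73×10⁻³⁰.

1.31×10⁻⁹ M

Each salt precipitates once Q = Ksp for that salt.
Ba₃(PO₄)₂(s) ⇌ 3 Ba²⁺(aq) + 2 PO₄³⁻(aq)
Ksp = [Ba²⁺]^3[PO₄³⁻]^2 = [Ba²⁺]^3(5.03×10⁻²)^2
[Ba²⁺]^3 = 5.73×10⁻³⁰ / (5.03×10⁻²)^2 = 2.26×10⁻²⁷
[Ba²⁺] = 1.31×10⁻⁹ M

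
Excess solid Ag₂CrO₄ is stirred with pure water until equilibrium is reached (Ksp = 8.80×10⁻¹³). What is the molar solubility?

6.04×10⁻⁵ M

Ag₂CrO₄(s) ⇌ 2 Ag⁺(aq) + CrO₄²⁻(aq)
With molar solubility s: [Ag⁺] = 2s, [CrO₄²⁻] = s.
Ksp = [Ag⁺]^2[CrO₄²⁻] = (2s)^2 · s = 4s^3
4s^3 = 8.80×10⁻¹³  ⇒  s^3 = 2.20×10⁻¹³
s = (2.20×10⁻¹³)^(1/3) = 6.04×10⁻⁵ mol/L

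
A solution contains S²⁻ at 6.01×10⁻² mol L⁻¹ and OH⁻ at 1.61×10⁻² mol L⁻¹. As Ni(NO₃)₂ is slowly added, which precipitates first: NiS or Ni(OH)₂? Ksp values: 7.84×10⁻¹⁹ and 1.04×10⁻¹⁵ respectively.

A salt starts to precipitate once the ion product Q reaches its Ksp.
For NiS: [Ni²⁺] = (Ksp/[S²⁻]) = 1.30×10⁻¹⁷ mol L⁻¹
For Ni(OH)₂: [Ni²⁺] = (Ksp/[OH⁻]^2) = 4.01×10⁻¹² mol L⁻¹
NiS requires the lower [Ni²⁺], so it precipitates first.

NiS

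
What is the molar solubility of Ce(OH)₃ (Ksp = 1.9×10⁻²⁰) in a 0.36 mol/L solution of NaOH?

Ce(OH)₃(s) ⇌ Ce³⁺(aq) + 3 OH⁻(aq)
Let s be the solubility of Ce(OH)₃ here. The common ion gives [OH⁻] ≈ 0.36 mol/L, and [Ce³⁺] = s.
Ksp = [Ce³⁺][OH⁻]^3 = s(0.36)^3
s = 1.9×10⁻²⁰ / (0.36)^3 = 4.1×10⁻¹⁹
s = 4.1×10⁻¹⁹ mol/L

4.1×10⁻¹⁹ M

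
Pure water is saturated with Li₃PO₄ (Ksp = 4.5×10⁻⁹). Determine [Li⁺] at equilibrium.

1.1×10⁻² M

Li₃PO₄(s) ⇌ 3 Li⁺(aq) + PO₄³⁻(aq)
For each mole of Li₃PO₄ that dissolves per liter, [Li⁺] = 3s and [PO₄³⁻] = s; let s denote this solubility.
Ksp = [Li⁺]^3[PO₄³⁻] = (3s)^3 · s = 27s^4 = 4.5×10⁻⁹
s = 3.6×10⁻³ mol L⁻¹
[Li⁺] = 3s = 1.1×10⁻² mol L⁻¹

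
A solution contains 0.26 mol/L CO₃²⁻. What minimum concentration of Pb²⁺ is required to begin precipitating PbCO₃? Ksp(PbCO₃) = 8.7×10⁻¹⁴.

3.3×10⁻¹³ M

Each salt precipitates once Q = Ksp for that salt.
PbCO₃(s) ⇌ Pb²⁺(aq) + CO₃²⁻(aq)
Ksp = [Pb²⁺][CO₃²⁻] = [Pb²⁺](0.26)
[Pb²⁺] = 8.7×10⁻¹⁴ / (0.26) = 3.3×10⁻¹³
[Pb²⁺] = 3.3×10⁻¹³ mol/L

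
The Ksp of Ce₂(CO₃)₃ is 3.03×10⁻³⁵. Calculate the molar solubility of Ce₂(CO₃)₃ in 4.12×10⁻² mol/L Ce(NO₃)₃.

8.71×10⁻¹² M

Ce₂(CO₃)₃(s) ⇌ 2 Ce³⁺(aq) + 3 CO₃²⁻(aq)
Ce³⁺ is already present at 4.12×10⁻² mol/L. If s mol/L of Ce₂(CO₃)₃ dissolves, [CO₃²⁻] = 3s while [Ce³⁺] ≈ 4.12×10⁻² mol/L.
Ksp = [Ce³⁺]^2[CO₃²⁻]^3 = (4.12×10⁻²)^2(3s)^3
(3s)^3 = 3.03×10⁻³⁵ / (4.12×10⁻²)^2 = 1.79×10⁻³²
s = 8.71×10⁻¹² mol/L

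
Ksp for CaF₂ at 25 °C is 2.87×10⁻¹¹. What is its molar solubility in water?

1.93×10⁻⁴ M

CaF₂(s) ⇌ Ca²⁺(aq) + 2 F⁻(aq)
Let s be the molar solubility. Then [Ca²⁺] = s and [F⁻] = 2s.
Ksp = [Ca²⁺][F⁻]^2 = s · (2s)^2 = 4s^3
4s^3 = 2.87×10⁻¹¹  ⇒  s^3 = 7.18×10⁻¹²
s = (7.18×10⁻¹²)^(1/3) = 1.93×10⁻⁴ mol/L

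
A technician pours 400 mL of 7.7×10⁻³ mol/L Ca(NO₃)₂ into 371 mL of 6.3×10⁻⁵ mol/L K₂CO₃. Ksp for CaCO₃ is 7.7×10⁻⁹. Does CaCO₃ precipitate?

Total volume after mixing = 400 + 371 = 771 mL.
[Ca²⁺] = (7.7×10⁻³)(400)/771 = 4.0×10⁻³ mol/L
[CO₃²⁻] = (6.3×10⁻⁵)(371)/771 = 3.0×10⁻⁵ mol/L
Q = [Ca²⁺][CO₃²⁻] = 1.2×10⁻⁷
Because Q > Ksp (1.2×10⁻⁷ vs 7.7×10⁻⁹), a precipitate of CaCO₃ forms.

Yes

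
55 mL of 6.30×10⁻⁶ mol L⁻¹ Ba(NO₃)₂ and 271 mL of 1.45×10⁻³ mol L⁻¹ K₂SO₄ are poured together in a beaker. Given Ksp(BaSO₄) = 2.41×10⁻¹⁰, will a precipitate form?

Total volume after mixing = 55 + 271 = 326 mL.
[Ba²⁺] = (6.30×10⁻⁶)(55)/326 = 1.06×10⁻⁶ mol L⁻¹
[SO₄²⁻] = (1.45×10⁻³)(271)/326 = 1.21×10⁻³ mol L⁻¹
Q = [Ba²⁺][SO₄²⁻] = 1.28×10⁻⁹
Q = 1.28×10⁻⁹ > Ksp = 2.41×10⁻¹⁰, so the solution is supersaturated and BaSO₄ precipitates.

Yes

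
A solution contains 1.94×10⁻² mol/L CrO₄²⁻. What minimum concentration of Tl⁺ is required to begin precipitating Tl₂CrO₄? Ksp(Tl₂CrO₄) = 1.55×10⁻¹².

8.94×10⁻⁶ M

Each salt precipitates once Q = Ksp for that salt.
Tl₂CrO₄(s) ⇌ 2 Tl⁺(aq) + CrO₄²⁻(aq)
Ksp = [Tl⁺]^2[CrO₄²⁻] = [Tl⁺]^2(1.94×10⁻²)
[Tl⁺]^2 = 1.55×10⁻¹² / (1.94×10⁻²) = 7.99×10⁻¹¹
[Tl⁺] = 8.94×10⁻⁶ mol/L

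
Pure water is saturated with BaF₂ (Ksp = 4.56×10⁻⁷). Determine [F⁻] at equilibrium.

9.70×10⁻³ M

BaF₂(s) ⇌ Ba²⁺(aq) + 2 F⁻(aq)
For each mole of BaF₂ that dissolves per liter, [Ba²⁺] = s and [F⁻] = 2s; let s denote this solubility.
Ksp = [Ba²⁺][F⁻]^2 = s · (2s)^2 = 4s^3 = 4.56×10⁻⁷
s = 4.85×10⁻³ mol/L
[F⁻] = 2s = 9.70×10⁻³ mol/L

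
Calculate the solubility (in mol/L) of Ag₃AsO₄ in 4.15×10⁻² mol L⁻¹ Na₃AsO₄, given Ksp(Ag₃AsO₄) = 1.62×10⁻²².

5.25×10⁻⁸ M

Ag₃AsO₄(s) ⇌ 3 Ag⁺(aq) + AsO₄³⁻(aq)
The solution already contains AsO₄³⁻ at 4.15×10⁻² mol L⁻¹. Let s be the molar solubility of Ag₃AsO₄.
[AsO₄³⁻] ≈ 4.15×10⁻² mol L⁻¹ (common ion dominates); [Ag⁺] = 3s.
Ksp = [Ag⁺]^3[AsO₄³⁻] = (3s)^3(4.15×10⁻²)
(3s)^3 = 1.62×10⁻²² / (4.15×10⁻²) = 3.90×10⁻²¹
s = 5.25×10⁻⁸ mol L⁻¹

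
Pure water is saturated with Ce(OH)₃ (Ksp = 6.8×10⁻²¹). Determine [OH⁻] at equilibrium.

1.2×10⁻⁵ M

Ce(OH)₃(s) ⇌ Ce³⁺(aq) + 3 OH⁻(aq)
Let s be the molar solubility. Then [Ce³⁺] = s and [OH⁻] = 3s.
Ksp = [Ce³⁺][OH⁻]^3 = s · (3s)^3 = 27s^4 = 6.8×10⁻²¹
s = 4.0×10⁻⁶ mol/L
[OH⁻] = 3s = 1.2×10⁻⁵ mol/L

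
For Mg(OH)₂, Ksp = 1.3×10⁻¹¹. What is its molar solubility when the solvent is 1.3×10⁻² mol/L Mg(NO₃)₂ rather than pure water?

1.6×10⁻⁵ M

Mg(OH)₂(s) ⇌ Mg²⁺(aq) + 2 OH⁻(aq)
With Mg²⁺ already at 1.3×10⁻² mol/L and s small, take [Mg²⁺] ≈ 1.3×10⁻² mol/L and [OH⁻] = 2s.
Ksp = [Mg²⁺][OH⁻]^2 = (1.3×10⁻²)(2s)^2
(2s)^2 = 1.3×10⁻¹¹ / (1.3×10⁻²) = 1.0×10⁻⁹
s = 1.6×10⁻⁵ mol/L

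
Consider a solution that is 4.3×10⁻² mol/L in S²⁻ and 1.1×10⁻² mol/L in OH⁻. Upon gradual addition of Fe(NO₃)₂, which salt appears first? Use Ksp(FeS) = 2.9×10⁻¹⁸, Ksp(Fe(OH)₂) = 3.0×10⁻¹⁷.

FeS

A salt starts to precipitate once the ion product Q reaches its Ksp.
For FeS: [Fe²⁺] = (Ksp/[S²⁻]) = 6.7×10⁻¹⁷ mol/L
For Fe(OH)₂: [Fe²⁺] = (Ksp/[OH⁻]^2) = 2.5×10⁻¹³ mol/L
Since FeS needs less Fe²⁺ to reach saturation, it precipitates first.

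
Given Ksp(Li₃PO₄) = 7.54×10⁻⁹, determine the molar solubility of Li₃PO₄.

Li₃PO₄(s) ⇌ 3 Li⁺(aq) + PO₄³⁻(aq)
For each mole of Li₃PO₄ that dissolves per liter, [Li⁺] = 3s and [PO₄³⁻] = s; let s denote this solubility.
Ksp = [Li⁺]^3[PO₄³⁻] = (3s)^3 · s = 27s^4
27s^4 = 7.54×10⁻⁹  ⇒  s^4 = 2.79×10⁻¹⁰
s = (2.79×10⁻¹⁰)^(1/4) = 4.09×10⁻³ M

4.09×10⁻³ M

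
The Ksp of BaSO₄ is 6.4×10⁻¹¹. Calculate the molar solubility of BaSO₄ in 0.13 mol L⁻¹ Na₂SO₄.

BaSO₄(s) ⇌ Ba²⁺(aq) + SO₄²⁻(aq)
The solution already contains SO₄²⁻ at 0.13 mol L⁻¹. Let s be the molar solubility of BaSO₄.
[SO₄²⁻] ≈ 0.13 mol L⁻¹ (common ion dominates); [Ba²⁺] = s.
Ksp = [Ba²⁺][SO₄²⁻] = s(0.13)
s = 6.4×10⁻¹¹ / (0.13) = 4.9×10⁻¹⁰
s = 4.9×10⁻¹⁰ mol L⁻¹

4.9×10⁻¹⁰ M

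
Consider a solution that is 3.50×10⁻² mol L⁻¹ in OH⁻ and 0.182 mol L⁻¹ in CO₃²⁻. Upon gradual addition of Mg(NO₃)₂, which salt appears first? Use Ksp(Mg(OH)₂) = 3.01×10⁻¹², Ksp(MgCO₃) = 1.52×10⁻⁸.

Mg(OH)₂

The threshold for precipitation is Q = Ksp.
For Mg(OH)₂: [Mg²⁺] = (Ksp/[OH⁻]^2) = 2.46×10⁻⁹ mol L⁻¹
For MgCO₃: [Mg²⁺] = (Ksp/[CO₃²⁻]) = 8.35×10⁻⁸ mol L⁻¹
The smaller threshold [Mg²⁺] is reached first, so Mg(OH)₂ precipitates first.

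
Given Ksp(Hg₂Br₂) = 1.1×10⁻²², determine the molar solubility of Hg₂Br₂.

3.0×10⁻⁸ M

Hg₂Br₂(s) ⇌ Hg₂²⁺(aq) + 2 Br⁻(aq)
Let s be the molar solubility. Then [Hg₂²⁺] = s and [Br⁻] = 2s.
Ksp = [Hg₂²⁺][Br⁻]^2 = s · (2s)^2 = 4s^3
4s^3 = 1.1×10⁻²²  ⇒  s^3 = 2.8×10⁻²³
s = (2.8×10⁻²³)^(1/3) = 3.0×10⁻⁸ M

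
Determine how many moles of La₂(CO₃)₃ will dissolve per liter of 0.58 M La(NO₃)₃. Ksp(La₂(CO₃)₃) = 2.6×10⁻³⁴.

La₂(CO₃)₃(s) ⇌ 2 La³⁺(aq) + 3 CO₃²⁻(aq)
The solution already contains La³⁺ at 0.58 M. Let s be the molar solubility of La₂(CO₃)₃.
[La³⁺] ≈ 0.58 M (common ion dominates); [CO₃²⁻] = 3s.
Ksp = [La³⁺]^2[CO₃²⁻]^3 = (0.58)^2(3s)^3
(3s)^3 = 2.6×10⁻³⁴ / (0.58)^2 = 7.7×10⁻³⁴
s = 3.1×10⁻¹² M

3.1×10⁻¹² M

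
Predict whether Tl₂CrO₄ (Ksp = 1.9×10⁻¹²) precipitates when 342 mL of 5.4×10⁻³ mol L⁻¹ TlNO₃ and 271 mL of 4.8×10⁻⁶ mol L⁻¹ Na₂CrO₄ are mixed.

Yes

The combined volume is 613 mL.
[Tl⁺] = (5.4×10⁻³)(342)/613 = 3.0×10⁻³ mol L⁻¹
[CrO₄²⁻] = (4.8×10⁻⁶)(271)/613 = 2.1×10⁻⁶ mol L⁻¹
Q = [Tl⁺]^2[CrO₄²⁻] = 1.9×10⁻¹¹
Since Q (1.9×10⁻¹¹) exceeds Ksp (1.9×10⁻¹²), Tl₂CrO₄ will precipitate.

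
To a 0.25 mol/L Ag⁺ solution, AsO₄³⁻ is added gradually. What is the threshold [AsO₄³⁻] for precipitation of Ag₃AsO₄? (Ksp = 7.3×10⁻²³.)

A salt starts to precipitate once the ion product Q reaches its Ksp.
Ag₃AsO₄(s) ⇌ 3 Ag⁺(aq) + AsO₄³⁻(aq)
Ksp = [Ag⁺]^3[AsO₄³⁻] = [AsO₄³⁻](0.25)^3
[AsO₄³⁻] = 7.3×10⁻²³ / (0.25)^3 = 4.7×10⁻²¹
[AsO₄³⁻] = 4.7×10⁻²¹ mol/L

4.7×10⁻²¹ M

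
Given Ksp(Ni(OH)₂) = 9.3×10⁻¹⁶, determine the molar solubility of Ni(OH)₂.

Ni(OH)₂(s) ⇌ Ni²⁺(aq) + 2 OH⁻(aq)
For each mole of Ni(OH)₂ that dissolves per liter, [Ni²⁺] = s and [OH⁻] = 2s; let s denote this solubility.
Ksp = [Ni²⁺][OH⁻]^2 = s · (2s)^2 = 4s^3
4s^3 = 9.3×10⁻¹⁶  ⇒  s^3 = 2.3×10⁻¹⁶
s = (2.3×10⁻¹⁶)^(1/3) = 6.1×10⁻⁶ M

6.1×10⁻⁶ M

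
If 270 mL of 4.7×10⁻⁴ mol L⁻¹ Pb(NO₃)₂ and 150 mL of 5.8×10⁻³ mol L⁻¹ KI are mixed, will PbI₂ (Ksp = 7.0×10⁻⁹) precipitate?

No

The combined volume is 420 mL.
[Pb²⁺] = (4.7×10⁻⁴)(270)/420 = 3.0×10⁻⁴ mol L⁻¹
[I⁻] = (5.8×10⁻³)(150)/420 = 2.1×10⁻³ mol L⁻¹
Q = [Pb²⁺][I⁻]^2 = 1.3×10⁻⁹
Q < Ksp (1.3×10⁻⁹ vs 7.0×10⁻⁹); the solution remains unsaturated and no precipitate forms.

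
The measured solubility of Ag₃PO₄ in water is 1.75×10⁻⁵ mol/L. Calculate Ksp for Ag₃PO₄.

Ksp = 2.53×10⁻¹⁸

Ag₃PO₄(s) ⇌ 3 Ag⁺(aq) + PO₄³⁻(aq)
Call the molar solubility s, so that [Ag⁺] = 3s and [PO₄³⁻] = s.
Ksp = [Ag⁺]^3[PO₄³⁻] = (3s)^3 · s = 27s^4
Ksp = 27 × (1.75×10⁻⁵)^4 = 2.53×10⁻¹⁸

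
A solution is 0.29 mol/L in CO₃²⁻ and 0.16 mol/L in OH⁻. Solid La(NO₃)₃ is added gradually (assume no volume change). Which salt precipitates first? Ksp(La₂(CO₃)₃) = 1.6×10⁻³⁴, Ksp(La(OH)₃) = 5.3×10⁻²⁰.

La(OH)₃

Precipitation of each salt begins when its ion product equals Ksp.
For La₂(CO₃)₃: [La³⁺] = (Ksp/[CO₃²⁻]^3)^(1/2) = 8.1×10⁻¹⁷ mol/L
For La(OH)₃: [La³⁺] = (Ksp/[OH⁻]^3) = 1.3×10⁻¹⁷ mol/L
The smaller threshold [La³⁺] is reached first, so La(OH)₃ precipitates first.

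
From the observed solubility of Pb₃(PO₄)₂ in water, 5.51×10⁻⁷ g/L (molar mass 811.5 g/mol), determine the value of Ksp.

Ksp = 1.56×10⁻⁴⁴

Molar solubility s = (5.51×10⁻⁷ g/L) / (811.5 g/mol) = 6.7899×10⁻¹⁰ mol/L
Pb₃(PO₄)₂(s) ⇌ 3 Pb²⁺(aq) + 2 PO₄³⁻(aq)
With molar solubility s: [Pb²⁺] = 3s, [PO₄³⁻] = 2s.
Ksp = [Pb²⁺]^3[PO₄³⁻]^2 = (3s)^3 · (2s)^2 = 108s^5
Ksp = 108 × (6.7899×10⁻¹⁰)^5 = 1.56×10⁻⁴⁴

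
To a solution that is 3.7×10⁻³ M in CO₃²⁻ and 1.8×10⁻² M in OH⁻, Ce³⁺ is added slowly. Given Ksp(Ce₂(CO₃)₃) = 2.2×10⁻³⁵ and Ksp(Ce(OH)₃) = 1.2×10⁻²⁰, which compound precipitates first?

Ce(OH)₃

A salt starts to precipitate once the ion product Q reaches its Ksp.
For Ce₂(CO₃)₃: [Ce³⁺] = (Ksp/[CO₃²⁻]^3)^(1/2) = 2.1×10⁻¹⁴ M
For Ce(OH)₃: [Ce³⁺] = (Ksp/[OH⁻]^3) = 2.1×10⁻¹⁵ M
Since Ce(OH)₃ needs less Ce³⁺ to reach saturation, it precipitates first.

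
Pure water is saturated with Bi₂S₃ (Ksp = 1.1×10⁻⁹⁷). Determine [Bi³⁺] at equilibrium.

3.2×10⁻²⁰ M

Bi₂S₃(s) ⇌ 2 Bi³⁺(aq) + 3 S²⁻(aq)
With molar solubility s: [Bi³⁺] = 2s, [S²⁻] = 3s.
Ksp = [Bi³⁺]^2[S²⁻]^3 = (2s)^2 · (3s)^3 = 108s^5 = 1.1×10⁻⁹⁷
s = 1.6×10⁻²⁰ mol L⁻¹
[Bi³⁺] = 2s = 3.2×10⁻²⁰ mol L⁻¹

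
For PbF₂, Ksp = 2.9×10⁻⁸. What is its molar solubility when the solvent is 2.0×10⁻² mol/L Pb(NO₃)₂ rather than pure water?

6.0×10⁻⁴ M

PbF₂(s) ⇌ Pb²⁺(aq) + 2 F⁻(aq)
Let s be the solubility of PbF₂ here. The common ion gives [Pb²⁺] ≈ 2.0×10⁻² mol/L, and [F⁻] = 2s.
Ksp = [Pb²⁺][F⁻]^2 = (2.0×10⁻²)(2s)^2
(2s)^2 = 2.9×10⁻⁸ / (2.0×10⁻²) = 1.5×10⁻⁶
s = 6.0×10⁻⁴ mol/L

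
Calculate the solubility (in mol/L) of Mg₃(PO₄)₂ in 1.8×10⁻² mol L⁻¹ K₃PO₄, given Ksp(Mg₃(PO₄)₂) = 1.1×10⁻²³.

1.1×10⁻⁷ M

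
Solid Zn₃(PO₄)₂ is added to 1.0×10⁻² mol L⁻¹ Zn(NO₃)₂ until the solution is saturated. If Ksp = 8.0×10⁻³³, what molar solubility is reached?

Zn₃(PO₄)₂(s) ⇌ 3 Zn²⁺(aq) + 2 PO₄³⁻(aq)
With Zn²⁺ already at 1.0×10⁻² mol L⁻¹ and s small, take [Zn²⁺] ≈ 1.0×10⁻² mol L⁻¹ and [PO₄³⁻] = 2s.
Ksp = [Zn²⁺]^3[PO₄³⁻]^2 = (1.0×10⁻²)^3(2s)^2
(2s)^2 = 8.0×10⁻³³ / (1.0×10⁻²)^3 = 8.0×10⁻²⁷
s = 4.5×10⁻¹⁴ mol L⁻¹

4.5×10⁻¹⁴ M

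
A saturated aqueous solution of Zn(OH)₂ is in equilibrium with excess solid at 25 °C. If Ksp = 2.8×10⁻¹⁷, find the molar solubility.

1.9×10⁻⁶ M

Zn(OH)₂(s) ⇌ Zn²⁺(aq) + 2 OH⁻(aq)
Call the molar solubility s, so that [Zn²⁺] = s and [OH⁻] = 2s.
Ksp = [Zn²⁺][OH⁻]^2 = s · (2s)^2 = 4s^3
4s^3 = 2.8×10⁻¹⁷  ⇒  s^3 = 7.0×10⁻¹⁸
s = 1.9×10⁻⁶ M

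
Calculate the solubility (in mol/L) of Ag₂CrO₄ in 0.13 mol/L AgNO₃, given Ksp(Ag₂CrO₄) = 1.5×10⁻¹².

Ag₂CrO₄(s) ⇌ 2 Ag⁺(aq) + CrO₄²⁻(aq)
The solution already contains Ag⁺ at 0.13 mol/L. Let s be the molar solubility of Ag₂CrO₄.
[Ag⁺] ≈ 0.13 mol/L (common ion dominates); [CrO₄²⁻] = s.
Ksp = [Ag⁺]^2[CrO₄²⁻] = (0.13)^2s
s = 1.5×10⁻¹² / (0.13)^2 = 8.9×10⁻¹¹
s = 8.9×10⁻¹¹ mol/L

8.9×10⁻¹¹ M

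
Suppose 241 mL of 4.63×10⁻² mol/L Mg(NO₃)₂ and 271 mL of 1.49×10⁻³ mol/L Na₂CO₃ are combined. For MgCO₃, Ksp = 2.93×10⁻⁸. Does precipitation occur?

Yes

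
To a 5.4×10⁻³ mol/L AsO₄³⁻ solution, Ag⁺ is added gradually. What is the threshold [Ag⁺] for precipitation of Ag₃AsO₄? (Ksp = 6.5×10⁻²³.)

2.3×10⁻⁷ M

Precipitation begins when Q = Ksp.
Ag₃AsO₄(s) ⇌ 3 Ag⁺(aq) + AsO₄³⁻(aq)
Ksp = [Ag⁺]^3[AsO₄³⁻] = [Ag⁺]^3(5.4×10⁻³)
[Ag⁺]^3 = 6.5×10⁻²³ / (5.4×10⁻³) = 1.2×10⁻²⁰
[Ag⁺] = 2.3×10⁻⁷ mol/L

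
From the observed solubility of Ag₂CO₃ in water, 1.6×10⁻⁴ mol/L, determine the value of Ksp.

Ksp = 1.6×10⁻¹¹

Ag₂CO₃(s) ⇌ 2 Ag⁺(aq) + CO₃²⁻(aq)
If s mol/L of Ag₂CO₃ dissolves, [Ag⁺] = 2s and [CO₃²⁻] = s.
Ksp = [Ag⁺]^2[CO₃²⁻] = (2s)^2 · s = 4s^3
Ksp = 4 × (1.6×10⁻⁴)^3 = 1.6×10⁻¹¹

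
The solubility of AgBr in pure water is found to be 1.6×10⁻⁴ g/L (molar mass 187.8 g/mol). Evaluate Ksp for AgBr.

Ksp = 7.3×10⁻¹³

s = (1.6×10⁻⁴ g L⁻¹)/(187.8 g mol⁻¹) = 8.520×10⁻⁷ M
AgBr(s) ⇌ Ag⁺(aq) + Br⁻(aq)
Let s be the molar solubility. Then [Ag⁺] = s and [Br⁻] = s.
Ksp = [Ag⁺][Br⁻] = s · s = s^2
Ksp = (8.520×10⁻⁷)^2 = 7.3×10⁻¹³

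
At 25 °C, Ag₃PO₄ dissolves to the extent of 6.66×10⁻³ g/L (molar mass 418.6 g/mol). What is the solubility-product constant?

Ksp = 1.73×10⁻¹⁸

Molar solubility s = (6.66×10⁻³ g/L) / (418.6 g/mol) = 1.5910×10⁻⁵ mol/L
Ag₃PO₄(s) ⇌ 3 Ag⁺(aq) + PO₄³⁻(aq)
Let s be the molar solubility. Then [Ag⁺] = 3s and [PO₄³⁻] = s.
Ksp = [Ag⁺]^3[PO₄³⁻] = (3s)^3 · s = 27s^4
Ksp = 27 × (1.5910×10⁻⁵)^4 = 1.73×10⁻¹⁸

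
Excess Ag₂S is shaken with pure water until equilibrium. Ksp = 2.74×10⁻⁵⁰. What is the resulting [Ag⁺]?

3.80×10⁻¹⁷ M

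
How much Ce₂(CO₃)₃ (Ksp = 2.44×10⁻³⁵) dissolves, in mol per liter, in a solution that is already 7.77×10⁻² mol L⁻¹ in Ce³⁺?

5.31×10⁻¹² M

Ce₂(CO₃)₃(s) ⇌ 2 Ce³⁺(aq) + 3 CO₃²⁻(aq)
Ce³⁺ is already present at 7.77×10⁻² mol L⁻¹. If s mol/L of Ce₂(CO₃)₃ dissolves, [CO₃²⁻] = 3s while [Ce³⁺] ≈ 7.77×10⁻² mol L⁻¹.
Ksp = [Ce³⁺]^2[CO₃²⁻]^3 = (7.77×10⁻²)^2(3s)^3
(3s)^3 = 2.44×10⁻³⁵ / (7.77×10⁻²)^2 = 4.04×10⁻³³
s = 5.31×10⁻¹² mol L⁻¹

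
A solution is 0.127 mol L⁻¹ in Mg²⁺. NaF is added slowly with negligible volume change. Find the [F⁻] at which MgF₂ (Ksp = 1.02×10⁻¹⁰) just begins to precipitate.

Each salt precipitates once Q = Ksp for that salt.
MgF₂(s) ⇌ Mg²⁺(aq) + 2 F⁻(aq)
Ksp = [Mg²⁺][F⁻]^2 = [F⁻]^2(0.127)
[F⁻]^2 = 1.02×10⁻¹⁰ / (0.127) = 8.03×10⁻¹⁰
[F⁻] = 2.83×10⁻⁵ mol L⁻¹

2.83×10⁻⁵ M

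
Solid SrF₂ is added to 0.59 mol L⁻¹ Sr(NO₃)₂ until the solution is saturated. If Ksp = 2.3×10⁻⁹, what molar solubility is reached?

3.1×10⁻⁵ M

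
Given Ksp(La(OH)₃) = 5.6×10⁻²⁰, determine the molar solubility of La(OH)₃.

6.7×10⁻⁶ M

La(OH)₃(s) ⇌ La³⁺(aq) + 3 OH⁻(aq)
If s mol/L of La(OH)₃ dissolves, [La³⁺] = s and [OH⁻] = 3s.
Ksp = [La³⁺][OH⁻]^3 = s · (3s)^3 = 27s^4
27s^4 = 5.6×10⁻²⁰  ⇒  s^4 = 2.1×10⁻²¹
s = (2.1×10⁻²¹)^(1/4) = 6.7×10⁻⁶ mol L⁻¹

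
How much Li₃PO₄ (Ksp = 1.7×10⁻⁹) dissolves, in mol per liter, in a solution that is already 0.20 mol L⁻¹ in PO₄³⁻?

Li₃PO₄(s) ⇌ 3 Li⁺(aq) + PO₄³⁻(aq)
PO₄³⁻ is already present at 0.20 mol L⁻¹. If s mol/L of Li₃PO₄ dissolves, [Li⁺] = 3s while [PO₄³⁻] ≈ 0.20 mol L⁻¹.
Ksp = [Li⁺]^3[PO₄³⁻] = (3s)^3(0.20)
(3s)^3 = 1.7×10⁻⁹ / (0.20) = 8.5×10⁻⁹
s = 6.8×10⁻⁴ mol L⁻¹

6.8×10⁻⁴ M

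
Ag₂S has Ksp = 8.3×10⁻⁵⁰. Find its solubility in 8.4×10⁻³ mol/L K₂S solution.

Ag₂S(s) ⇌ 2 Ag⁺(aq) + S²⁻(aq)
With S²⁻ already at 8.4×10⁻³ mol/L and s small, take [S²⁻] ≈ 8.4×10⁻³ mol/L and [Ag⁺] = 2s.
Ksp = [Ag⁺]^2[S²⁻] = (2s)^2(8.4×10⁻³)
(2s)^2 = 8.3×10⁻⁵⁰ / (8.4×10⁻³) = 9.9×10⁻⁴⁸
s = 1.6×10⁻²⁴ mol/L

1.6×10⁻²⁴ M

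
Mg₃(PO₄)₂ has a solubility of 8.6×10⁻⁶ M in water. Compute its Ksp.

Ksp = 5.1×10⁻²⁴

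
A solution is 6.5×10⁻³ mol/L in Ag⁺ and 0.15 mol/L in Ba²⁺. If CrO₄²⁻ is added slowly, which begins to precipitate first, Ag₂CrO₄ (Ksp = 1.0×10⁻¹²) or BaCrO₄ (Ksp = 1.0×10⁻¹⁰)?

BaCrO₄

The threshold for precipitation is Q = Ksp.
For Ag₂CrO₄: [CrO₄²⁻] = (Ksp/[Ag⁺]^2) = 2.4×10⁻⁸ mol/L
For BaCrO₄: [CrO₄²⁻] = (Ksp/[Ba²⁺]) = 6.7×10⁻¹⁰ mol/L
Since BaCrO₄ needs less CrO₄²⁻ to reach saturation, it precipitates first.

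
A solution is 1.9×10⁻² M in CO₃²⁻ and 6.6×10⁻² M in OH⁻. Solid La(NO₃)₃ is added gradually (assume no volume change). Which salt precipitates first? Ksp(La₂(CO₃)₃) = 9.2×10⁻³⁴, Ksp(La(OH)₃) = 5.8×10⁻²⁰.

Each salt precipitates once Q = Ksp for that salt.
For La₂(CO₃)₃: [La³⁺] = (Ksp/[CO₃²⁻]^3)^(1/2) = 1.2×10⁻¹⁴ M
For La(OH)₃: [La³⁺] = (Ksp/[OH⁻]^3) = 2.0×10⁻¹⁶ M
Since La(OH)₃ needs less La³⁺ to reach saturation, it precipitates first.

La(OH)₃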